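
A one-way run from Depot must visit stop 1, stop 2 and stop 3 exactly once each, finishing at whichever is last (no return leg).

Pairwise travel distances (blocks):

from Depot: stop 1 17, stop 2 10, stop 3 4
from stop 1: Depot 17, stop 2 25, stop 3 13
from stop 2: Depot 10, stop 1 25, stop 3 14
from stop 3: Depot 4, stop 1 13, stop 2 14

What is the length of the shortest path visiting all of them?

There are 3! = 6 possible orderings.
Depot→stop 1→stop 2→stop 3: 17+25+14 = 56
Depot→stop 1→stop 3→stop 2: 17+13+14 = 44
Depot→stop 2→stop 1→stop 3: 10+25+13 = 48
Depot→stop 2→stop 3→stop 1: 10+14+13 = 37
Depot→stop 3→stop 1→stop 2: 4+13+25 = 42
Depot→stop 3→stop 2→stop 1: 4+14+25 = 43
The minimum is 37.
One shortest path: Depot → stop 2 → stop 3 → stop 1.

Minimum one-way distance = 37 blocks.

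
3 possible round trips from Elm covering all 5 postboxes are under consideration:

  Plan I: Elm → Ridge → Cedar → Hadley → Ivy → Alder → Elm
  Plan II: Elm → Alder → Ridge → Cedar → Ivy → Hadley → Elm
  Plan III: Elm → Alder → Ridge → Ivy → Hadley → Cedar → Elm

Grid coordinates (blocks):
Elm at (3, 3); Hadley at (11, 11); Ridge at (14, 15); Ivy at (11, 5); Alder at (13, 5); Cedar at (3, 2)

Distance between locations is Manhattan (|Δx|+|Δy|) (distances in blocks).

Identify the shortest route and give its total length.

60 blocks — Plan III is the shortest.

Plan I: 23 + 24 + 17 + 6 + 2 + 12 = 84
Plan II: 12 + 11 + 24 + 11 + 6 + 16 = 80
Plan III: 12 + 11 + 13 + 6 + 17 + 1 = 60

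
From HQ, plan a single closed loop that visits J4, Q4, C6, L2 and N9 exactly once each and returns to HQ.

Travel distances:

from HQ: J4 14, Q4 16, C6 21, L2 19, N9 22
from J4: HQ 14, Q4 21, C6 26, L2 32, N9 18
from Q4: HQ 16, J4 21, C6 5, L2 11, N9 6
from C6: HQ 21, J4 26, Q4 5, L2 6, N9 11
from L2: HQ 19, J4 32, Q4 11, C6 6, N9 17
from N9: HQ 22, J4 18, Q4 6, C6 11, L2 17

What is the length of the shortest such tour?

HQ - J4 - Q4 - C6 - L2 - N9 - HQ: 14+21+5+6+17+22 = 85
HQ - J4 - Q4 - C6 - N9 - L2 - HQ: 14+21+5+11+17+19 = 87
HQ - J4 - Q4 - L2 - C6 - N9 - HQ: 14+21+11+6+11+22 = 85
HQ - J4 - Q4 - L2 - N9 - C6 - HQ: 14+21+11+17+11+21 = 95
HQ - J4 - Q4 - N9 - C6 - L2 - HQ: 14+21+6+11+6+19 = 77
HQ - J4 - Q4 - N9 - L2 - C6 - HQ: 14+21+6+17+6+21 = 85
HQ - J4 - C6 - Q4 - L2 - N9 - HQ: 14+26+5+11+17+22 = 95
HQ - J4 - C6 - Q4 - N9 - L2 - HQ: 14+26+5+6+17+19 = 87
HQ - J4 - C6 - L2 - Q4 - N9 - HQ: 14+26+6+11+6+22 = 85
HQ - J4 - C6 - L2 - N9 - Q4 - HQ: 14+26+6+17+6+16 = 85
HQ - J4 - C6 - N9 - Q4 - L2 - HQ: 14+26+11+6+11+19 = 87
HQ - J4 - C6 - N9 - L2 - Q4 - HQ: 14+26+11+17+11+16 = 95
HQ - J4 - L2 - Q4 - C6 - N9 - HQ: 14+32+11+5+11+22 = 95
HQ - J4 - L2 - Q4 - N9 - C6 - HQ: 14+32+11+6+11+21 = 95
… (46 more)
HQ - J4 - N9 - Q4 - C6 - L2 - HQ: 14+18+6+5+6+19 = 68  ← best
The minimum is 68.
One optimal route: HQ → J4 → N9 → Q4 → C6 → L2 → HQ (or its reverse).

Minimum total distance: 68.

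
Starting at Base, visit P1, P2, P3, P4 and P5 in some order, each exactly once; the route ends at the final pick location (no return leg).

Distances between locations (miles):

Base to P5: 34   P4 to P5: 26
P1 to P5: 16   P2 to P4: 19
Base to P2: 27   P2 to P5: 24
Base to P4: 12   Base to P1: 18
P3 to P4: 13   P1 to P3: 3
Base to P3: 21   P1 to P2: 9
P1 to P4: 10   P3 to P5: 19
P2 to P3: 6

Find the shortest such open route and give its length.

Shortest open route: 55 miles.

There are 5! = 120 possible orderings.
Base→P1→P2→P3→P4→P5: 18+9+6+13+26 = 72
Base→P1→P2→P3→P5→P4: 18+9+6+19+26 = 78
Base→P1→P2→P4→P3→P5: 18+9+19+13+19 = 78
Base→P1→P2→P4→P5→P3: 18+9+19+26+19 = 91
Base→P1→P2→P5→P3→P4: 18+9+24+19+13 = 83
Base→P1→P2→P5→P4→P3: 18+9+24+26+13 = 90
Base→P1→P3→P2→P4→P5: 18+3+6+19+26 = 72
Base→P1→P3→P2→P5→P4: 18+3+6+24+26 = 77
Base→P1→P3→P4→P2→P5: 18+3+13+19+24 = 77
Base→P1→P3→P4→P5→P2: 18+3+13+26+24 = 84
Base→P1→P3→P5→P2→P4: 18+3+19+24+19 = 83
Base→P1→P3→P5→P4→P2: 18+3+19+26+19 = 85
Base→P1→P4→P2→P3→P5: 18+10+19+6+19 = 72
Base→P1→P4→P2→P5→P3: 18+10+19+24+19 = 90
… (106 more)
Base→P4→P1→P3→P2→P5: 12+10+3+6+24 = 55  ← best
The minimum is 55.
One shortest path: Base → P4 → P1 → P3 → P2 → P5.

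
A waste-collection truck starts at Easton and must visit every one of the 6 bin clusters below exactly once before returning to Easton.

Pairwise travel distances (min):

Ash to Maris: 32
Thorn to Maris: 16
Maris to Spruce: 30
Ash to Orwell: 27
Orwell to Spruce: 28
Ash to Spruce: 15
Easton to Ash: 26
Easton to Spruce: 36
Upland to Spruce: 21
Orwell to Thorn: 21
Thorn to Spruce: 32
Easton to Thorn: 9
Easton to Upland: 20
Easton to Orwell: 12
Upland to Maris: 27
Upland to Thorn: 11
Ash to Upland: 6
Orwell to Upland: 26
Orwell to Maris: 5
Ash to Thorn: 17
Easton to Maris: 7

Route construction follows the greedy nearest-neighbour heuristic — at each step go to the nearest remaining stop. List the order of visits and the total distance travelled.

Nearest-neighbour total = 101 min; route Easton → Maris → Orwell → Thorn → Upland → Ash → Spruce → Easton.

Easton → [Maris:7 / Thorn:9 / Orwell:12 / Upland:20 / Ash:26 / Spruce:36] → Maris (7)
Maris → [Orwell:5 / Thorn:16 / Upland:27 / Spruce:30 / Ash:32] → Orwell (5)
Orwell → [Thorn:21 / Upland:26 / Ash:27 / Spruce:28] → Thorn (21)
Thorn → [Upland:11 / Ash:17 / Spruce:32] → Upland (11)
Upland → [Ash:6 / Spruce:21] → Ash (6)
Ash → [Spruce:15] → Spruce (15)
Return Spruce→Easton: 36.
Total = 7 + 5 + 21 + 11 + 6 + 15 + 36 = 101.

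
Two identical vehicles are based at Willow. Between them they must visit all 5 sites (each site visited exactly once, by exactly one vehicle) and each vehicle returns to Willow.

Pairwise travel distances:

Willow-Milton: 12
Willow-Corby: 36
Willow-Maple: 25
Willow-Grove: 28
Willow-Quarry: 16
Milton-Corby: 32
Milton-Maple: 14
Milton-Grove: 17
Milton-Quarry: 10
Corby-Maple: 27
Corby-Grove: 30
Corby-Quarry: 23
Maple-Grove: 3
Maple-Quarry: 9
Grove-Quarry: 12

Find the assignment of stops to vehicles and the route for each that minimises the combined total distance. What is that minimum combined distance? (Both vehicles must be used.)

118 — the smallest possible combined total.

Try each way of splitting the stops between the two vehicles (each non-empty) and, for each split, find the best tour for each vehicle:
  {Milton} + {Corby, Maple, Grove, Quarry}: 24 + 94 = 118
  {Corby} + {Milton, Maple, Grove, Quarry}: 72 + 57 = 129
  {Milton, Corby} + {Maple, Grove, Quarry}: 80 + 56 = 136
  {Maple} + {Milton, Corby, Grove, Quarry}: 50 + 98 = 148
  {Milton, Maple} + {Corby, Grove, Quarry}: 51 + 94 = 145
  {Corby, Maple} + {Milton, Grove, Quarry}: 88 + 57 = 145
  … (15 splits in total)
Best: vehicle 1 Willow → Milton → Willow = 24; vehicle 2 Willow → Corby → Maple → Grove → Quarry → Willow = 94; combined 118.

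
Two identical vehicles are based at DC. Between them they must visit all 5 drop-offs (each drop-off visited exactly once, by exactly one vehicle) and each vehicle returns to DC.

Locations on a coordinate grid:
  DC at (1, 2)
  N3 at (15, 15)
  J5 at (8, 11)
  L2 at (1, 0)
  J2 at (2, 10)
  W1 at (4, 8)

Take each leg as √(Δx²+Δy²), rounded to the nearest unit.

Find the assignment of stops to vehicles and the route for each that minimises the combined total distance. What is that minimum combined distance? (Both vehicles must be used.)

46 — the smallest possible combined total.

Try each way of splitting the stops between the two vehicles (each non-empty) and, for each split, find the best tour for each vehicle:
  {N3} + {J5, L2, J2, W1}: 38 + 30 = 68
  {J5} + {N3, L2, J2, W1}: 22 + 46 = 68
  {N3, J5} + {L2, J2, W1}: 38 + 22 = 60
  {L2} + {N3, J5, J2, W1}: 4 + 42 = 46
  {N3, L2} + {J5, J2, W1}: 42 + 26 = 68
  {J5, L2} + {N3, J2, W1}: 26 + 42 = 68
  … (15 splits in total)
Best: vehicle 1 DC → L2 → DC = 4; vehicle 2 DC → J2 → N3 → J5 → W1 → DC = 42; combined 46.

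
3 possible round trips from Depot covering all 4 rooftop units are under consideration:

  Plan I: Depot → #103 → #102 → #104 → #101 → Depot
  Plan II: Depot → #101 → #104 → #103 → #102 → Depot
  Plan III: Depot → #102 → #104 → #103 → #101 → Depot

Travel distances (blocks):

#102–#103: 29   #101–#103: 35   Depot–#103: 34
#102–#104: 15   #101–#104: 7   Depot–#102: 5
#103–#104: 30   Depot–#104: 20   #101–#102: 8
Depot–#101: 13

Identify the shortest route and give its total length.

84 blocks — Plan II is the shortest.

Plan I: 34 + 29 + 15 + 7 + 13 = 98
Plan II: 13 + 7 + 30 + 29 + 5 = 84
Plan III: 5 + 15 + 30 + 35 + 13 = 98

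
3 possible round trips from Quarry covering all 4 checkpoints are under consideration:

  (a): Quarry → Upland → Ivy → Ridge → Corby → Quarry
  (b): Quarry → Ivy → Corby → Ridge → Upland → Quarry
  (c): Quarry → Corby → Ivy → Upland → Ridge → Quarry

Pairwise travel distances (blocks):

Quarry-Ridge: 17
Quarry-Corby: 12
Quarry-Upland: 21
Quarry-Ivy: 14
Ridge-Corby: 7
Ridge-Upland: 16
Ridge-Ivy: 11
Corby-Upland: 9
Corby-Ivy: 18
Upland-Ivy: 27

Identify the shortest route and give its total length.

(a): 21 + 27 + 11 + 7 + 12 = 78
(b): 14 + 18 + 7 + 16 + 21 = 76
(c): 12 + 18 + 27 + 16 + 17 = 90

76 blocks — (b) is the shortest.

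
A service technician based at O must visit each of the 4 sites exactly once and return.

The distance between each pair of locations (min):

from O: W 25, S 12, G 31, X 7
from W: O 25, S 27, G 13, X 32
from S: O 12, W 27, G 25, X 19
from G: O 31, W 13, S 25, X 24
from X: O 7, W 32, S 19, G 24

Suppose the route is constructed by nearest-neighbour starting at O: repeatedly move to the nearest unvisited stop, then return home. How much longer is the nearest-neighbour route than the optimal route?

From O: X=7, S=12, W=25, G=31 → choose X (7).
From X: S=19, G=24, W=32 → choose S (19).
From S: G=25, W=27 → choose G (25).
From G: W=13 → choose W (13).
NN route O → X → S → G → W → O costs 89.
Optimal: O → S → W → G → X → O costs 83 (by enumerating all 12 distinct tours).
Excess = 89 − 83 = 6.

6 min longer than the optimal tour.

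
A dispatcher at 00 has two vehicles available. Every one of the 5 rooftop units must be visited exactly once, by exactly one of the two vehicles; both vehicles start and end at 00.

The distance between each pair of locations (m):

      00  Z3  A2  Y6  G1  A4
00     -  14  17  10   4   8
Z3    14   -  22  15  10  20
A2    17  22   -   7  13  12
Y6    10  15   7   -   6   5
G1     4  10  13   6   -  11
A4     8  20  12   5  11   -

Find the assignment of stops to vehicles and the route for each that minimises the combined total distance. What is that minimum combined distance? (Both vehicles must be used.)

Try each way of splitting the stops between the two vehicles (each non-empty) and, for each split, find the best tour for each vehicle:
  {Z3} + {A2, Y6, G1, A4}: 28 + 37 = 65
  {A2} + {Z3, Y6, G1, A4}: 34 + 42 = 76
  {Z3, A2} + {Y6, G1, A4}: 53 + 23 = 76
  {Y6} + {Z3, A2, G1, A4}: 20 + 56 = 76
  {Z3, Y6} + {A2, G1, A4}: 39 + 37 = 76
  {A2, Y6} + {Z3, G1, A4}: 34 + 42 = 76
  … (15 splits in total)
  {G1} + {Z3, A2, Y6, A4}: 8 + 56 = 64  ← best
Best: vehicle 1 00 → G1 → 00 = 8; vehicle 2 00 → Z3 → A2 → Y6 → A4 → 00 = 56; combined 64.

Minimum combined distance: 64 m.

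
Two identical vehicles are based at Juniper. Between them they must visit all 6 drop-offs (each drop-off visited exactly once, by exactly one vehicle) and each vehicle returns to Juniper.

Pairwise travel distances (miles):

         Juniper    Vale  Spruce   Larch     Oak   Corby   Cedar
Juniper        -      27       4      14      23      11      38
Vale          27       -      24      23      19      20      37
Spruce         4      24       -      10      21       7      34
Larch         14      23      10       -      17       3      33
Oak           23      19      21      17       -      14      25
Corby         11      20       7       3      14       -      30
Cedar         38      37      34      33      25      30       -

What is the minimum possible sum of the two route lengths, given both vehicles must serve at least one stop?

Check every non-empty split of the stops between the two vehicles; for each half take its own optimal tour:
  {Vale} + {Spruce, Larch, Oak, Corby, Cedar}: 54 + 94 = 148
  {Spruce} + {Vale, Larch, Oak, Corby, Cedar}: 8 + 118 = 126
  {Vale, Spruce} + {Larch, Oak, Corby, Cedar}: 55 + 94 = 149
  {Larch} + {Vale, Spruce, Oak, Corby, Cedar}: 28 + 112 = 140
  {Vale, Larch} + {Spruce, Oak, Corby, Cedar}: 64 + 88 = 152
  {Spruce, Larch} + {Vale, Oak, Corby, Cedar}: 28 + 112 = 140
  … (31 splits in total)
Best: vehicle 1 Juniper → Spruce → Juniper = 8; vehicle 2 Juniper → Vale → Oak → Cedar → Larch → Corby → Juniper = 118; combined 126.

Minimum combined distance: 126 miles.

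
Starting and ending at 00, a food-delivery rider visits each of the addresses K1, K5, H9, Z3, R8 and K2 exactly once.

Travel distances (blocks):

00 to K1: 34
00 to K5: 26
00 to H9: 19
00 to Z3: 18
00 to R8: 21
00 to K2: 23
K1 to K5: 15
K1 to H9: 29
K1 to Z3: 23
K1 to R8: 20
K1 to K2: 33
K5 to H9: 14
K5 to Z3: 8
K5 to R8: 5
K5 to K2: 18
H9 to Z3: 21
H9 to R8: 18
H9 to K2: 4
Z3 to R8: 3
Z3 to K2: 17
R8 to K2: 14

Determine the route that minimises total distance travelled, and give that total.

00-K1-K5-H9-Z3-R8-K2-00: 34+15+14+21+3+14+23 = 124
00-K1-K5-H9-Z3-K2-R8-00: 34+15+14+21+17+14+21 = 136
00-K1-K5-H9-R8-Z3-K2-00: 34+15+14+18+3+17+23 = 124
00-K1-K5-H9-R8-K2-Z3-00: 34+15+14+18+14+17+18 = 130
00-K1-K5-H9-K2-Z3-R8-00: 34+15+14+4+17+3+21 = 108
00-K1-K5-H9-K2-R8-Z3-00: 34+15+14+4+14+3+18 = 102
00-K1-K5-Z3-H9-R8-K2-00: 34+15+8+21+18+14+23 = 133
00-K1-K5-Z3-H9-K2-R8-00: 34+15+8+21+4+14+21 = 117
… (352 more)
00-K1-K5-Z3-R8-K2-H9-00: 34+15+8+3+14+4+19 = 97  ← best
The minimum is 97.
One optimal route: 00 → K1 → K5 → Z3 → R8 → K2 → H9 → 00 (or its reverse).

Shortest round trip = 97 blocks.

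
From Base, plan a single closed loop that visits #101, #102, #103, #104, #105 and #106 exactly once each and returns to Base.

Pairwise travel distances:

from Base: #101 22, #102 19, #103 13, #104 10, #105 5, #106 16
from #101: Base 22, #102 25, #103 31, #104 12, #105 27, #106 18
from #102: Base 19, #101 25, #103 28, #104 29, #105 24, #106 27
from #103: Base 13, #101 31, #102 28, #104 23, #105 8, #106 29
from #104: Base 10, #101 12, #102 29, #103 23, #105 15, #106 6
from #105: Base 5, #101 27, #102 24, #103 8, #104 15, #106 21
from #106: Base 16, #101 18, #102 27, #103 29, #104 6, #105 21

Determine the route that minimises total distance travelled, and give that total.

Minimum total distance: 100.

There are 360 distinct closed tours to check (reversals are equivalent).
Base - #101 - #102 - #103 - #104 - #105 - #106 - Base: 22+25+28+23+15+21+16 = 150
Base - #101 - #102 - #103 - #104 - #106 - #105 - Base: 22+25+28+23+6+21+5 = 130
Base - #101 - #102 - #103 - #105 - #104 - #106 - Base: 22+25+28+8+15+6+16 = 120
Base - #101 - #102 - #103 - #105 - #106 - #104 - Base: 22+25+28+8+21+6+10 = 120
Base - #101 - #102 - #103 - #106 - #104 - #105 - Base: 22+25+28+29+6+15+5 = 130
Base - #101 - #102 - #103 - #106 - #105 - #104 - Base: 22+25+28+29+21+15+10 = 150
Base - #101 - #102 - #104 - #103 - #105 - #106 - Base: 22+25+29+23+8+21+16 = 144
Base - #101 - #102 - #104 - #103 - #106 - #105 - Base: 22+25+29+23+29+21+5 = 154
… (352 more)
Base - #104 - #106 - #101 - #102 - #103 - #105 - Base: 10+6+18+25+28+8+5 = 100  ← best
The minimum is 100.
One optimal route: Base → #104 → #106 → #101 → #102 → #103 → #105 → Base (or its reverse).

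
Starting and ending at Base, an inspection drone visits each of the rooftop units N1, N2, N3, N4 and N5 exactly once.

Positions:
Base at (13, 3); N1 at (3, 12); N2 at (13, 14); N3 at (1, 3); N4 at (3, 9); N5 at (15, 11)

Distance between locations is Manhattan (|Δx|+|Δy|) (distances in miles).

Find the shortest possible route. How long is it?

50 miles — the shortest possible round trip.

With 5 stops there are 5!/2 = 60 distinct round trips (a route and its reverse cost the same).
Base - N1 - N2 - N3 - N4 - N5 - Base: 19+12+23+8+14+10 = 86
Base - N1 - N2 - N3 - N5 - N4 - Base: 19+12+23+22+14+16 = 106
Base - N1 - N2 - N4 - N3 - N5 - Base: 19+12+15+8+22+10 = 86
Base - N1 - N2 - N4 - N5 - N3 - Base: 19+12+15+14+22+12 = 94
Base - N1 - N2 - N5 - N3 - N4 - Base: 19+12+5+22+8+16 = 82
Base - N1 - N2 - N5 - N4 - N3 - Base: 19+12+5+14+8+12 = 70
Base - N1 - N3 - N2 - N4 - N5 - Base: 19+11+23+15+14+10 = 92
Base - N1 - N3 - N2 - N5 - N4 - Base: 19+11+23+5+14+16 = 88
Base - N1 - N3 - N4 - N2 - N5 - Base: 19+11+8+15+5+10 = 68
Base - N1 - N3 - N4 - N5 - N2 - Base: 19+11+8+14+5+11 = 68
Base - N1 - N3 - N5 - N2 - N4 - Base: 19+11+22+5+15+16 = 88
Base - N1 - N3 - N5 - N4 - N2 - Base: 19+11+22+14+15+11 = 92
Base - N1 - N4 - N2 - N3 - N5 - Base: 19+3+15+23+22+10 = 92
Base - N1 - N4 - N2 - N5 - N3 - Base: 19+3+15+5+22+12 = 76
… (46 more)
Base - N3 - N4 - N1 - N2 - N5 - Base: 12+8+3+12+5+10 = 50  ← best
The minimum is 50.
One optimal route: Base → N3 → N4 → N1 → N2 → N5 → Base (or its reverse).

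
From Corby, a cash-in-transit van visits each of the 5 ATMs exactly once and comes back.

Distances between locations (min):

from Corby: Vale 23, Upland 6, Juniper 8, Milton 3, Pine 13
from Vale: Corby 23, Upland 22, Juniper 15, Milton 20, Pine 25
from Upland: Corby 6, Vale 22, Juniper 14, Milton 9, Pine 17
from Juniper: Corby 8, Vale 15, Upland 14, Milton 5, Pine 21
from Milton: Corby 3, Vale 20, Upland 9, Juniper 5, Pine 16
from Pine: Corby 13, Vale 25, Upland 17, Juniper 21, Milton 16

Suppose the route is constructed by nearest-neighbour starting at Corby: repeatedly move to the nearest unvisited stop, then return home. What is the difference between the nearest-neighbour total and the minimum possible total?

16 min longer than the optimal tour.

Corby: Milton=3, Upland=6, Juniper=8, Pine=13, Vale=23 ⇒ Milton
Milton: Juniper=5, Upland=9, Pine=16, Vale=20 ⇒ Juniper
Juniper: Upland=14, Vale=15, Pine=21 ⇒ Upland
Upland: Pine=17, Vale=22 ⇒ Pine
Pine: Vale=25 ⇒ Vale
NN route Corby → Milton → Juniper → Upland → Pine → Vale → Corby costs 87.
Optimal: Corby → Upland → Pine → Vale → Juniper → Milton → Corby costs 71 (by enumerating all 60 distinct tours).
Excess = 87 − 71 = 16.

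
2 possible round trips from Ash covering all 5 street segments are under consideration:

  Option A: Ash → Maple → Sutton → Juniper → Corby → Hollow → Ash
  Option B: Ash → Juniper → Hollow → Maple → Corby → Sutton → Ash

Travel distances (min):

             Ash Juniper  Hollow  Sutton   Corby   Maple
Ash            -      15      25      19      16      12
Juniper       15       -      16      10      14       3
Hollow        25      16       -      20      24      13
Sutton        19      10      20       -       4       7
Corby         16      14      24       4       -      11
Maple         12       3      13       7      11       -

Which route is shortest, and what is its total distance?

Shortest is Option B, total 78 min.

Option A: 12 + 7 + 10 + 14 + 24 + 25 = 92
Option B: 15 + 16 + 13 + 11 + 4 + 19 = 78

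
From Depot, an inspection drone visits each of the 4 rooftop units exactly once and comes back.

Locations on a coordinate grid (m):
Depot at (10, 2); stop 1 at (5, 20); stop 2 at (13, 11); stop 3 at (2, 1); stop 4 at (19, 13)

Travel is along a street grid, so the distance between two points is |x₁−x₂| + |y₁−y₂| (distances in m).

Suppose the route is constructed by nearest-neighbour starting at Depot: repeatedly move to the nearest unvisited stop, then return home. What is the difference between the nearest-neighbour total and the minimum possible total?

From Depot: stop 3=9, stop 2=12, stop 4=20, stop 1=23 → choose stop 3 (9).
From stop 3: stop 2=21, stop 1=22, stop 4=29 → choose stop 2 (21).
From stop 2: stop 4=8, stop 1=17 → choose stop 4 (8).
From stop 4: stop 1=21 → choose stop 1 (21).
NN route Depot → stop 3 → stop 2 → stop 4 → stop 1 → Depot costs 82.
Optimal: Depot → stop 2 → stop 4 → stop 1 → stop 3 → Depot costs 72 (by enumerating all 12 distinct tours).
Excess = 82 − 72 = 10.

The nearest-neighbour route is 10 m longer than optimal.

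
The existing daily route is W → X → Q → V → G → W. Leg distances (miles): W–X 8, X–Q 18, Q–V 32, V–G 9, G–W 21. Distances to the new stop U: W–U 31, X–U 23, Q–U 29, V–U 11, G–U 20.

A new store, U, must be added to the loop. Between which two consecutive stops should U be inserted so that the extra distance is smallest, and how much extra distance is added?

Adding 8 miles by placing U on the Q–V leg.

Insertion cost between consecutive stops i–j is d(i,U) + d(U,j) − d(i,j):
  between W and X: 31 + 23 − 8 = 46
  between X and Q: 23 + 29 − 18 = 34
  between Q and V: 29 + 11 − 32 = 8
  between V and G: 11 + 20 − 9 = 22
  between G and W: 20 + 31 − 21 = 30
Cheapest insertion is between Q and V, adding 8.
New total = 88 + 8 = 96.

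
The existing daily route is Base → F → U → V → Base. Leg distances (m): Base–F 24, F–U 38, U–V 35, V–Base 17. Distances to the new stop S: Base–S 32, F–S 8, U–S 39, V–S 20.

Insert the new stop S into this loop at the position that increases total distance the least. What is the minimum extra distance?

+9 m — insert S between F and U.

Insertion cost between consecutive stops i–j is d(i,S) + d(S,j) − d(i,j):
  between Base and F: 32 + 8 − 24 = 16
  between F and U: 8 + 39 − 38 = 9
  between U and V: 39 + 20 − 35 = 24
  between V and Base: 20 + 32 − 17 = 35
Cheapest insertion is between F and U, adding 9.
New total = 114 + 9 = 123.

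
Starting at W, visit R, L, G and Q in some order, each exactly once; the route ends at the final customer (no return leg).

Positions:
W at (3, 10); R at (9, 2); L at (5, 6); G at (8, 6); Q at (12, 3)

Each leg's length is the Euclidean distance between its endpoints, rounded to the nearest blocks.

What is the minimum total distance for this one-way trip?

14 blocks — the minimum one-way total.

There are 4! = 24 possible orderings.
W → R → L → G → Q: 10+6+3+5 = 24
W → R → L → Q → G: 10+6+8+5 = 29
W → R → G → L → Q: 10+4+3+8 = 25
W → R → G → Q → L: 10+4+5+8 = 27
W → R → Q → L → G: 10+3+8+3 = 24
W → R → Q → G → L: 10+3+5+3 = 21
W → L → R → G → Q: 4+6+4+5 = 19
W → L → R → Q → G: 4+6+3+5 = 18
W → L → G → R → Q: 4+3+4+3 = 14
W → L → G → Q → R: 4+3+5+3 = 15
W → L → Q → R → G: 4+8+3+4 = 19
W → L → Q → G → R: 4+8+5+4 = 21
W → G → R → L → Q: 6+4+6+8 = 24
W → G → R → Q → L: 6+4+3+8 = 21
… (10 more)
The minimum is 14.
One shortest path: W → L → G → R → Q.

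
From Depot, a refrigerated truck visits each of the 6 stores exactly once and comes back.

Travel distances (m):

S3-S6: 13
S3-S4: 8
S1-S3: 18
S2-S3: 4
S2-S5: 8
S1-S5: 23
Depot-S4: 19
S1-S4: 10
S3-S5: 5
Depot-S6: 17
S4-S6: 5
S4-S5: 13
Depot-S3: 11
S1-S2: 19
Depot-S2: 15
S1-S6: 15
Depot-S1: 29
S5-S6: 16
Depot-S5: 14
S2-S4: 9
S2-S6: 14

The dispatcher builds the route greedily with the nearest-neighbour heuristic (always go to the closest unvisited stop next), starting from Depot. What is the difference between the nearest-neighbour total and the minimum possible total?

From Depot: S3=11, S5=14, S2=15, S6=17, S4=19, S1=29 → choose S3 (11).
From S3: S2=4, S5=5, S4=8, S6=13, S1=18 → choose S2 (4).
From S2: S5=8, S4=9, S6=14, S1=19 → choose S5 (8).
From S5: S4=13, S6=16, S1=23 → choose S4 (13).
From S4: S6=5, S1=10 → choose S6 (5).
From S6: S1=15 → choose S1 (15).
NN route Depot → S3 → S2 → S5 → S4 → S6 → S1 → Depot costs 85.
Optimal: Depot → S5 → S3 → S2 → S1 → S4 → S6 → Depot costs 74 (by enumerating all 360 distinct tours).
Excess = 85 − 74 = 11.

Excess over optimum: 11 m.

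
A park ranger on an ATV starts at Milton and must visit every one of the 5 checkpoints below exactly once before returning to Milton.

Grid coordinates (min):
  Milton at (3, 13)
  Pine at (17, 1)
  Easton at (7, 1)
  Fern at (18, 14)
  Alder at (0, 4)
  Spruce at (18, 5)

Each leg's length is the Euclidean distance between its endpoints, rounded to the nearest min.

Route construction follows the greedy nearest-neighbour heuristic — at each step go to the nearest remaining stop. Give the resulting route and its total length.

At Milton the remaining stops are Alder 9, Easton 13, Fern 15, Spruce 17, Pine 18; go to Alder.
At Alder the remaining stops are Easton 8, Pine 17, Spruce 18, Fern 21; go to Easton.
At Easton the remaining stops are Pine 10, Spruce 12, Fern 17; go to Pine.
At Pine the remaining stops are Spruce 4, Fern 13; go to Spruce.
At Spruce the remaining stops are Fern 9; go to Fern.
Return Fern→Milton: 15.
Total = 9 + 8 + 10 + 4 + 9 + 15 = 55.

55 min along Milton → Alder → Easton → Pine → Spruce → Fern → Milton.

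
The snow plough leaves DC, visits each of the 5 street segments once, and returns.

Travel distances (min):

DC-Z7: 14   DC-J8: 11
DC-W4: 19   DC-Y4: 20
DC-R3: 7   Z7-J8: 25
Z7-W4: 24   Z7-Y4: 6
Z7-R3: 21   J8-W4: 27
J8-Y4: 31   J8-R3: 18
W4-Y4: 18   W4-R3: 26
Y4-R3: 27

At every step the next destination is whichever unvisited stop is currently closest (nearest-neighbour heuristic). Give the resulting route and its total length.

93 min along DC → R3 → J8 → Z7 → Y4 → W4 → DC.

At DC the remaining stops are R3 7, J8 11, Z7 14, W4 19, Y4 20; go to R3.
At R3 the remaining stops are J8 18, Z7 21, W4 26, Y4 27; go to J8.
At J8 the remaining stops are Z7 25, W4 27, Y4 31; go to Z7.
At Z7 the remaining stops are Y4 6, W4 24; go to Y4.
At Y4 the remaining stops are W4 18; go to W4.
Return W4→DC: 19.
Total = 7 + 18 + 25 + 6 + 18 + 19 = 93.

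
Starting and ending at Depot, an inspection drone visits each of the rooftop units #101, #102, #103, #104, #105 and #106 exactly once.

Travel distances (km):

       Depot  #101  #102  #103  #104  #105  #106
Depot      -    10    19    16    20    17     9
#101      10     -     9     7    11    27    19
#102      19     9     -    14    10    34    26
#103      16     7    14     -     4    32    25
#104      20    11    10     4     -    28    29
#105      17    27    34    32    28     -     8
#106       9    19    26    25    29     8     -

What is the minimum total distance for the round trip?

Shortest round trip = 82 km.

Depot - #101 - #102 - #103 - #104 - #105 - #106 - Depot: 10+9+14+4+28+8+9 = 82
Depot - #101 - #102 - #103 - #104 - #106 - #105 - Depot: 10+9+14+4+29+8+17 = 91
Depot - #101 - #102 - #103 - #105 - #104 - #106 - Depot: 10+9+14+32+28+29+9 = 131
Depot - #101 - #102 - #103 - #105 - #106 - #104 - Depot: 10+9+14+32+8+29+20 = 122
Depot - #101 - #102 - #103 - #106 - #104 - #105 - Depot: 10+9+14+25+29+28+17 = 132
Depot - #101 - #102 - #103 - #106 - #105 - #104 - Depot: 10+9+14+25+8+28+20 = 114
Depot - #101 - #102 - #104 - #103 - #105 - #106 - Depot: 10+9+10+4+32+8+9 = 82
Depot - #101 - #102 - #104 - #103 - #106 - #105 - Depot: 10+9+10+4+25+8+17 = 83
… (352 more)
The minimum is 82.
One optimal route: Depot → #101 → #102 → #103 → #104 → #105 → #106 → Depot (or its reverse).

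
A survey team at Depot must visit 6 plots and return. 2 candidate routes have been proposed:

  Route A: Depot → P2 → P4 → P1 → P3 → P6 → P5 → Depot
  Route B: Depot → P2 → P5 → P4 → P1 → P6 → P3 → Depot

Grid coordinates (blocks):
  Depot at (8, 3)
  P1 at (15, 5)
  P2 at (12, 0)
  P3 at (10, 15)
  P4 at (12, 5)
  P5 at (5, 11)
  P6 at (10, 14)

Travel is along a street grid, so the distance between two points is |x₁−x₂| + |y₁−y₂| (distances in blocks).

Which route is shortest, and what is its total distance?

Route A: 7 + 5 + 3 + 15 + 1 + 8 + 11 = 50
Route B: 7 + 18 + 13 + 3 + 14 + 1 + 14 = 70

Shortest is Route A, total 50 blocks.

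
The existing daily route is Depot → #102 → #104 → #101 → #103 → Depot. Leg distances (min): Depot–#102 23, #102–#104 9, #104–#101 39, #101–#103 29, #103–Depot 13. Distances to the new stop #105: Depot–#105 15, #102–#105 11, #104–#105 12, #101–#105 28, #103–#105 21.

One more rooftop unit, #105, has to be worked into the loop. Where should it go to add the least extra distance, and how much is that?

Insertion cost between consecutive stops i–j is d(i,#105) + d(#105,j) − d(i,j):
  between Depot and #102: 15 + 11 − 23 = 3
  between #102 and #104: 11 + 12 − 9 = 14
  between #104 and #101: 12 + 28 − 39 = 1
  between #101 and #103: 28 + 21 − 29 = 20
  between #103 and Depot: 21 + 15 − 13 = 23
Cheapest insertion is between #104 and #101, adding 1.
New total = 113 + 1 = 114.

Adding 1 min by placing #105 on the #104–#101 leg.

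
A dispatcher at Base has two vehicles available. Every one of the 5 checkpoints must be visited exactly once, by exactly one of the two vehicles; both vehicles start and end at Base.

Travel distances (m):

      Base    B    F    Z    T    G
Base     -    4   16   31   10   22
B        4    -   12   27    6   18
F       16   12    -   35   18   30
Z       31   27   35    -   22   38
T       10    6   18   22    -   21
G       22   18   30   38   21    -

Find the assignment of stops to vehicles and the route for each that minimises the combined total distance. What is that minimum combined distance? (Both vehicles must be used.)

Try each way of splitting the stops between the two vehicles (each non-empty) and, for each split, find the best tour for each vehicle:
  {B} + {F, Z, T, G}: 8 + 116 = 124
  {F} + {B, Z, T, G}: 32 + 92 = 124
  {B, F} + {Z, T, G}: 32 + 92 = 124
  {Z} + {B, F, T, G}: 62 + 77 = 139
  {B, Z} + {F, T, G}: 62 + 77 = 139
  {F, Z} + {B, T, G}: 82 + 53 = 135
  … (15 splits in total)
Best: vehicle 1 Base → B → Base = 8; vehicle 2 Base → F → Z → T → G → Base = 116; combined 124.

124 m — the smallest possible combined total.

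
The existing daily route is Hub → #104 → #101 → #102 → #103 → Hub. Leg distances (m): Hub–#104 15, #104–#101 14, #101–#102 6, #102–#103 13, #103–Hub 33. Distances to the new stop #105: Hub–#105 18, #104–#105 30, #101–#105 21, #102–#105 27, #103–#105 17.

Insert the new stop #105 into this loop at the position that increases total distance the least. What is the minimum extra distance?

+2 m — insert #105 between #103 and Hub.

Insertion cost between consecutive stops i–j is d(i,#105) + d(#105,j) − d(i,j):
  between Hub and #104: 18 + 30 − 15 = 33
  between #104 and #101: 30 + 21 − 14 = 37
  between #101 and #102: 21 + 27 − 6 = 42
  between #102 and #103: 27 + 17 − 13 = 31
  between #103 and Hub: 17 + 18 − 33 = 2
Cheapest insertion is between #103 and Hub, adding 2.
New total = 81 + 2 = 83.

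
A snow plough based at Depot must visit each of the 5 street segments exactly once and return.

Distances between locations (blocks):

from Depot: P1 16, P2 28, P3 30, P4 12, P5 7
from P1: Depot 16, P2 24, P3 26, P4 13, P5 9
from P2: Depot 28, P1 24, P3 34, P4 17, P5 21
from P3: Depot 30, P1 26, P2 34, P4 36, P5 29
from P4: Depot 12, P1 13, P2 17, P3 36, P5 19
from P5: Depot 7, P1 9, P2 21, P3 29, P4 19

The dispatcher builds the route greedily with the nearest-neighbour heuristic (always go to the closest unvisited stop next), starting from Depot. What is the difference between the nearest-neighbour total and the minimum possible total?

5 blocks longer than the optimal tour.

From Depot: P5=7, P4=12, P1=16, P2=28, P3=30 → choose P5 (7).
From P5: P1=9, P4=19, P2=21, P3=29 → choose P1 (9).
From P1: P4=13, P2=24, P3=26 → choose P4 (13).
From P4: P2=17, P3=36 → choose P2 (17).
From P2: P3=34 → choose P3 (34).
NN route Depot → P5 → P1 → P4 → P2 → P3 → Depot costs 110.
Optimal: Depot → P4 → P2 → P3 → P1 → P5 → Depot costs 105 (by enumerating all 60 distinct tours).
Excess = 110 − 105 = 5.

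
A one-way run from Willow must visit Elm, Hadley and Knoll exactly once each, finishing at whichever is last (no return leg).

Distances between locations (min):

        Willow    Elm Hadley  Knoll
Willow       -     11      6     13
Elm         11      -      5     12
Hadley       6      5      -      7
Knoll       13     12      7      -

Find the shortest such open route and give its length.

There are 3! = 6 possible orderings.
Willow - Elm - Hadley - Knoll: 11+5+7 = 23
Willow - Elm - Knoll - Hadley: 11+12+7 = 30
Willow - Hadley - Elm - Knoll: 6+5+12 = 23
Willow - Hadley - Knoll - Elm: 6+7+12 = 25
Willow - Knoll - Elm - Hadley: 13+12+5 = 30
Willow - Knoll - Hadley - Elm: 13+7+5 = 25
The minimum is 23.
One shortest path: Willow → Elm → Hadley → Knoll.

23 min — the minimum one-way total.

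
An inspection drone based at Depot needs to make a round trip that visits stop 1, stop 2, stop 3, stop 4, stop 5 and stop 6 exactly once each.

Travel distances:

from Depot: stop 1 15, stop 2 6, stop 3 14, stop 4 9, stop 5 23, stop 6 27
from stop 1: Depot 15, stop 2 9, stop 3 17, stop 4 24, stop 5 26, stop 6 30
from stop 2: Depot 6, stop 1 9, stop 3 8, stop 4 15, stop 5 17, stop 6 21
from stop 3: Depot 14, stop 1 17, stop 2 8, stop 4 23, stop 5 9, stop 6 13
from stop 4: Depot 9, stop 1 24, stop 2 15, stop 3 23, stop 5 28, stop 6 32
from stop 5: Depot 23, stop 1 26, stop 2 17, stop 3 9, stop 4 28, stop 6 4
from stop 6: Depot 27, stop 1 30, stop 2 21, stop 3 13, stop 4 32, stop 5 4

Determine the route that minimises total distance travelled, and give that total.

There are 360 distinct closed tours to check (reversals are equivalent).
Depot → stop 1 → stop 2 → stop 3 → stop 4 → stop 5 → stop 6 → Depot: 15+9+8+23+28+4+27 = 114
Depot → stop 1 → stop 2 → stop 3 → stop 4 → stop 6 → stop 5 → Depot: 15+9+8+23+32+4+23 = 114
Depot → stop 1 → stop 2 → stop 3 → stop 5 → stop 4 → stop 6 → Depot: 15+9+8+9+28+32+27 = 128
Depot → stop 1 → stop 2 → stop 3 → stop 5 → stop 6 → stop 4 → Depot: 15+9+8+9+4+32+9 = 86
Depot → stop 1 → stop 2 → stop 3 → stop 6 → stop 4 → stop 5 → Depot: 15+9+8+13+32+28+23 = 128
Depot → stop 1 → stop 2 → stop 3 → stop 6 → stop 5 → stop 4 → Depot: 15+9+8+13+4+28+9 = 86
Depot → stop 1 → stop 2 → stop 4 → stop 3 → stop 5 → stop 6 → Depot: 15+9+15+23+9+4+27 = 102
Depot → stop 1 → stop 2 → stop 4 → stop 3 → stop 6 → stop 5 → Depot: 15+9+15+23+13+4+23 = 102
… (352 more)
The minimum is 86.
One optimal route: Depot → stop 1 → stop 2 → stop 3 → stop 5 → stop 6 → stop 4 → Depot (or its reverse).

86 — the shortest possible round trip.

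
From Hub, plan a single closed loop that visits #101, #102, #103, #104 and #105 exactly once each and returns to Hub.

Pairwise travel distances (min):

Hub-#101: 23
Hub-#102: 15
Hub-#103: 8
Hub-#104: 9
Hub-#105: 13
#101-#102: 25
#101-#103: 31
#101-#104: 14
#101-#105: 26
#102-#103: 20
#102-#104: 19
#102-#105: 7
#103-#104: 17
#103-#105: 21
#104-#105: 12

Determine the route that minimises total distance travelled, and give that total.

Shortest round trip = 84 min.

Hub → #101 → #102 → #103 → #104 → #105 → Hub: 23+25+20+17+12+13 = 110
Hub → #101 → #102 → #103 → #105 → #104 → Hub: 23+25+20+21+12+9 = 110
Hub → #101 → #102 → #104 → #103 → #105 → Hub: 23+25+19+17+21+13 = 118
Hub → #101 → #102 → #104 → #105 → #103 → Hub: 23+25+19+12+21+8 = 108
Hub → #101 → #102 → #105 → #103 → #104 → Hub: 23+25+7+21+17+9 = 102
Hub → #101 → #102 → #105 → #104 → #103 → Hub: 23+25+7+12+17+8 = 92
Hub → #101 → #103 → #102 → #104 → #105 → Hub: 23+31+20+19+12+13 = 118
Hub → #101 → #103 → #102 → #105 → #104 → Hub: 23+31+20+7+12+9 = 102
Hub → #101 → #103 → #104 → #102 → #105 → Hub: 23+31+17+19+7+13 = 110
Hub → #101 → #103 → #104 → #105 → #102 → Hub: 23+31+17+12+7+15 = 105
Hub → #101 → #103 → #105 → #102 → #104 → Hub: 23+31+21+7+19+9 = 110
Hub → #101 → #103 → #105 → #104 → #102 → Hub: 23+31+21+12+19+15 = 121
Hub → #101 → #104 → #102 → #103 → #105 → Hub: 23+14+19+20+21+13 = 110
Hub → #101 → #104 → #102 → #105 → #103 → Hub: 23+14+19+7+21+8 = 92
… (46 more)
Hub → #101 → #104 → #105 → #102 → #103 → Hub: 23+14+12+7+20+8 = 84  ← best
The minimum is 84.
One optimal route: Hub → #101 → #104 → #105 → #102 → #103 → Hub (or its reverse).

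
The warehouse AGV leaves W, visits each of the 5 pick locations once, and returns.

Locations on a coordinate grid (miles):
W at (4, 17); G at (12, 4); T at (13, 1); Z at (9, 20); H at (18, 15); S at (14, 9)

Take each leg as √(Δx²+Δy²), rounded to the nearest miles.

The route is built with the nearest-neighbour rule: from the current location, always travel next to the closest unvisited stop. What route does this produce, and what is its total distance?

Nearest-neighbour total = 49 miles; route W → Z → H → S → G → T → W.

W → [Z:6 / S:13 / H:14 / G:15 / T:18] → Z (6)
Z → [H:10 / S:12 / G:16 / T:19] → H (10)
H → [S:7 / G:13 / T:15] → S (7)
S → [G:5 / T:8] → G (5)
G → [T:3] → T (3)
Return T→W: 18.
Total = 6 + 10 + 7 + 5 + 3 + 18 = 49.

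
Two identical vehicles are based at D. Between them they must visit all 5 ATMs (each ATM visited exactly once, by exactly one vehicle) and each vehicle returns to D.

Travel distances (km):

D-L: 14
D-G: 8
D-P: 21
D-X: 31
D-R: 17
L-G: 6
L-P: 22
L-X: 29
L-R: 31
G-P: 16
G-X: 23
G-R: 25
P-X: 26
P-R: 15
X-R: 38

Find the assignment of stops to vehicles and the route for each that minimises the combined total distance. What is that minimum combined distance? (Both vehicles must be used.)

117 km — the smallest possible combined total.

Check every non-empty split of the stops between the two vehicles; for each half take its own optimal tour:
  {L} + {G, P, X, R}: 28 + 89 = 117
  {G} + {L, P, X, R}: 16 + 101 = 117
  {L, G} + {P, X, R}: 28 + 89 = 117
  {P} + {L, G, X, R}: 42 + 98 = 140
  {L, P} + {G, X, R}: 57 + 86 = 143
  {G, P} + {L, X, R}: 45 + 98 = 143
  … (15 splits in total)
Best: vehicle 1 D → L → D = 28; vehicle 2 D → G → X → P → R → D = 89; combined 117.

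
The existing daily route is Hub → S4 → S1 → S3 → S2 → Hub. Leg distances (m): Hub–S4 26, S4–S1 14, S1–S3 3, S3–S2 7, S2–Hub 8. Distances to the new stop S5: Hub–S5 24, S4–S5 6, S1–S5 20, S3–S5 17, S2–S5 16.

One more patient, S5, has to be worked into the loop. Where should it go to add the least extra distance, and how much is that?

Insertion cost between consecutive stops i–j is d(i,S5) + d(S5,j) − d(i,j):
  between Hub and S4: 24 + 6 − 26 = 4
  between S4 and S1: 6 + 20 − 14 = 12
  between S1 and S3: 20 + 17 − 3 = 34
  between S3 and S2: 17 + 16 − 7 = 26
  between S2 and Hub: 16 + 24 − 8 = 32
Cheapest insertion is between Hub and S4, adding 4.
New total = 58 + 4 = 62.

Adding 4 m by placing S5 on the Hub–S4 leg.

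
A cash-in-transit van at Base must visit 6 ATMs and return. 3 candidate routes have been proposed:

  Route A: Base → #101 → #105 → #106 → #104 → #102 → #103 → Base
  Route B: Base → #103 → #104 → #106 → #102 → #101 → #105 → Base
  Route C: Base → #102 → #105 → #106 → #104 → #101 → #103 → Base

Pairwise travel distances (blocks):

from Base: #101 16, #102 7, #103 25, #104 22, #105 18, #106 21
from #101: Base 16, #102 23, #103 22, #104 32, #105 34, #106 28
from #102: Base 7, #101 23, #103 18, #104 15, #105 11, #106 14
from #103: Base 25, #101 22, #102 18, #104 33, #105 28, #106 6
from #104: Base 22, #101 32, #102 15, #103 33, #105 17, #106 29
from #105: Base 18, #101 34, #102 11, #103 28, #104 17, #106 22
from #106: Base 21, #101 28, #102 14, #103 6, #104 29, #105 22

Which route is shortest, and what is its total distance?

Shortest is Route C, total 148 blocks.

Route A: 16 + 34 + 22 + 29 + 15 + 18 + 25 = 159
Route B: 25 + 33 + 29 + 14 + 23 + 34 + 18 = 176
Route C: 7 + 11 + 22 + 29 + 32 + 22 + 25 = 148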